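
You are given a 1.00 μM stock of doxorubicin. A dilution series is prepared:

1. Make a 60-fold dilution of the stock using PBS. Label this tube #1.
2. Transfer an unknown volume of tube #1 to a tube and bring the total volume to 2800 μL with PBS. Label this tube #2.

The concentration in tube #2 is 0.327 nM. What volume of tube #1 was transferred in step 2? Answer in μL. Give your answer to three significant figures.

54.9 μL

Step 1: 60-fold → factor 60
Step 2: v brought to 2800 μL → factor = 2800 μL/v
Product of known-step factors = 60
Overall factor = 1.00 μM / (0.327 nM) = 3058.1
Step-2 factor = 3058.1 / 60 = 50.968
v = 2800 μL / 50.968 = 54.9 μL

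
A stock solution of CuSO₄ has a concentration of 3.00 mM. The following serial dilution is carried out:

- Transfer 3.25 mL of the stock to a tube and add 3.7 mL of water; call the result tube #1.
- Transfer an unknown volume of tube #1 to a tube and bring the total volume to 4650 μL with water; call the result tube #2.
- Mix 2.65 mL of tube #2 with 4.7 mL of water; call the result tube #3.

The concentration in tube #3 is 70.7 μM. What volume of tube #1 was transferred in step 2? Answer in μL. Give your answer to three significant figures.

650 μL

Step 1: 3.25 mL + 3.7 mL = 6.95 mL total → factor 6.95/3.25 = 2.1385
Step 2: v brought to 4650 μL → factor = 4650 μL/v
Step 3: 2.65 mL + 4.7 mL = 7.35 mL total → factor 7.35/2.65 = 2.7736
Product of known-step factors = 5.9312
Overall factor = 3.00 mM / (70.7 μM) = 42.433
Step-2 factor = 42.433 / 5.9312 = 7.1542
v = 4650 μL / 7.1542 = 650 μL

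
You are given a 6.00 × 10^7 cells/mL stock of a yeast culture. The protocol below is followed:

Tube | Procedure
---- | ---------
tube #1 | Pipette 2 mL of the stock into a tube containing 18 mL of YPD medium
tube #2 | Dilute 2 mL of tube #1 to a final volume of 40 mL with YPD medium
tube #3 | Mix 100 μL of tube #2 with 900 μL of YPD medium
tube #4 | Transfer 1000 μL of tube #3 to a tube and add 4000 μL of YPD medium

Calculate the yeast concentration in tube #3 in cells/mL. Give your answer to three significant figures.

3.00 × 10^4 cells/mL

Step 1: 2 mL + 18 mL = 20 mL total → factor 20/2 = 10
Step 2: 2 mL brought to 40 mL → factor 40/2 = 20
Step 3: 100 μL + 900 μL = 1000 μL total → factor 1000/100 = 10
Dilution factor through tube #3 = 10 × 20 × 10 = 2000
[tube #3] = 6.00 × 10^7 cells/mL / 2000 = 3.00 × 10^4 cells/mL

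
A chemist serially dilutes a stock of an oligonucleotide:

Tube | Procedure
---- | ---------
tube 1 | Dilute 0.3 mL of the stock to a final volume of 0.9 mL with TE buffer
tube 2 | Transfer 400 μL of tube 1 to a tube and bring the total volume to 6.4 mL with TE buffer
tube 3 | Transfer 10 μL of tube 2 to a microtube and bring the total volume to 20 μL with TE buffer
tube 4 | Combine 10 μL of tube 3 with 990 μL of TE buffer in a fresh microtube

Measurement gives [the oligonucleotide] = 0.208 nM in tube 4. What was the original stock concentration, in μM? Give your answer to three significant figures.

Step 1: 0.3 mL brought to 0.9 mL → factor 0.9/0.3 = 3
Step 2: 400 μL brought to 6.4 mL → factor 6400/400 = 16
Step 3: 10 μL brought to 20 μL → factor 20/10 = 2
Step 4: 10 μL + 990 μL = 1000 μL total → factor 1000/10 = 100
Overall dilution factor = 3 × 16 × 2 × 100 = 9600
Stock = 0.208 nM × 9600 = 1997 nM = 2.00 μM

2.00 μM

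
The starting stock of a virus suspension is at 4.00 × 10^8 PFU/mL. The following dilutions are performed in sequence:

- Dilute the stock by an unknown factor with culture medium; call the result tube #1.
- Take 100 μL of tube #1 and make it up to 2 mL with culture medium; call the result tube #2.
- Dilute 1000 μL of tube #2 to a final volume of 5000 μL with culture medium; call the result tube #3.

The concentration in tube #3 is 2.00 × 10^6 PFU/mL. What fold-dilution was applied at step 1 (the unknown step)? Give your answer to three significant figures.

2.00-fold

Step 1: unknown factor x
Step 2: 100 μL brought to 2 mL → factor 2000/100 = 20
Step 3: 1000 μL brought to 5000 μL → factor 5000/1000 = 5
Product of known-step factors = 100
Overall factor = 4.00 × 10^8 PFU/mL / (2.00 × 10^6 PFU/mL) = 200
x = 200 / 100 = 2.00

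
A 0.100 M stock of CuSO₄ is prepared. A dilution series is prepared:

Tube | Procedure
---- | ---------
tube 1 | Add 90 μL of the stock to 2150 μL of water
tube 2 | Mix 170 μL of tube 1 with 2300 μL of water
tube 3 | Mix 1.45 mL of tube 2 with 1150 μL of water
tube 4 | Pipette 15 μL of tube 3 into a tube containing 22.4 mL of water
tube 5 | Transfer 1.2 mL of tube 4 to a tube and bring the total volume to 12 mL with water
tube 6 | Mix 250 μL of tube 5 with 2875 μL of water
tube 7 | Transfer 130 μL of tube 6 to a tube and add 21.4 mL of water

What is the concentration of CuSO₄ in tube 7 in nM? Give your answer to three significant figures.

Step 1: 90 μL + 2150 μL = 2240 μL total → factor 2240/90 = 24.889
Step 2: 170 μL + 2300 μL = 2470 μL total → factor 2470/170 = 14.529
Step 3: 1.45 mL + 1150 μL = 2.6 mL total → factor 2.6/1.45 = 1.7931
Step 4: 15 μL + 22.4 mL = 22415 μL total → factor 22415/15 = 1494.3
Step 5: 1.2 mL brought to 12 mL → factor 12/1.2 = 10
Step 6: 250 μL + 2875 μL = 3125 μL total → factor 3125/250 = 12.5
Step 7: 130 μL + 21.4 mL = 21530 μL total → factor 21530/130 = 165.62
Overall dilution factor = 24.889 × 14.529 × 1.7931 × 1494.3 × 10 × 12.5 × 165.62 = 2.0059 × 10^10
Final = 0.100 M / 2.0059 × 10^10 = 4.985 × 10^-12 M = 0.00499 nM

0.00499 nM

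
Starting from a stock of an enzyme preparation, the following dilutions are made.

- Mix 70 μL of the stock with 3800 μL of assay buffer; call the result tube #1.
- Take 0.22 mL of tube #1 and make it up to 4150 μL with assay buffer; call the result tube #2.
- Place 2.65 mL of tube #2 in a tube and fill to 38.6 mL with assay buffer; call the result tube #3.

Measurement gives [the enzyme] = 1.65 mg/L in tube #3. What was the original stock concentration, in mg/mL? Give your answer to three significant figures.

Step 1: 70 μL + 3800 μL = 3870 μL total → factor 3870/70 = 55.286
Step 2: 0.22 mL brought to 4150 μL → factor 4.15/0.22 = 18.864
Step 3: 2.65 mL brought to 38.6 mL → factor 38.6/2.65 = 14.566
Overall dilution factor = 55.286 × 18.864 × 14.566 = 15191
Stock = 1.65 mg/L × 15191 = 2.506 × 10^4 mg/L = 25.1 mg/mL

25.1 mg/mL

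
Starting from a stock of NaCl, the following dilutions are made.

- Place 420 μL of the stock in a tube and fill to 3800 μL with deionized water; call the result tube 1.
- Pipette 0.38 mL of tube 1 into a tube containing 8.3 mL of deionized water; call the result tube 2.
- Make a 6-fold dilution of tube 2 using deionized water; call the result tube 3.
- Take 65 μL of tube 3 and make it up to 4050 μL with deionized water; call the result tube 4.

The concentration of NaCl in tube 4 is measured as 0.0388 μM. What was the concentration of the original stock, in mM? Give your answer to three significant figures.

3.00 mM

Step 1: 420 μL brought to 3800 μL → factor 3800/420 = 9.0476
Step 2: 0.38 mL + 8.3 mL = 8.68 mL total → factor 8.68/0.38 = 22.842
Step 3: 6-fold → factor 6
Step 4: 65 μL brought to 4050 μL → factor 4050/65 = 62.308
Overall dilution factor = 9.0476 × 22.842 × 6 × 62.308 = 77262
Stock = 0.0388 μM × 77262 = 2998 μM = 3.00 mM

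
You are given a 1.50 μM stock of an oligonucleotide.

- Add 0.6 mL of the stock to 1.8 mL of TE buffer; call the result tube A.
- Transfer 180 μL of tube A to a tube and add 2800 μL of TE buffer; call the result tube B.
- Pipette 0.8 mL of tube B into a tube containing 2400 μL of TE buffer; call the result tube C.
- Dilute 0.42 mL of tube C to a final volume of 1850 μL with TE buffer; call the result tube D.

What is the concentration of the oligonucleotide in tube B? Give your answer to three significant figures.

Step 1: 0.6 mL + 1.8 mL = 2.4 mL total → factor 2.4/0.6 = 4
Step 2: 180 μL + 2800 μL = 2980 μL total → factor 2980/180 = 16.556
Dilution factor through tube B = 4 × 16.556 = 66.222
[tube B] = 1.50 μM / 66.222 = 0.0227 μM

0.0227 μM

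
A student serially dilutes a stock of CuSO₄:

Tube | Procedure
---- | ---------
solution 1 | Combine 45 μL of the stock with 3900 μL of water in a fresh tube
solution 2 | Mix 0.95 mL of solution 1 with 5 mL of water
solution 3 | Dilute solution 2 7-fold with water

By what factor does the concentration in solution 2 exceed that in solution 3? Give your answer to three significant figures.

7.00

Step 1: 45 μL + 3900 μL = 3945 μL total → factor 3945/45 = 87.667
Step 2: 0.95 mL + 5 mL = 5.95 mL total → factor 5.95/0.95 = 6.2632
Step 3: 7-fold → factor 7
Dilution factor to solution 2 = 549.07; to solution 3 = 3843.5
[solution 2]/[solution 3] = (factor to solution 3)/(factor to solution 2) = 3843.5/549.07 = 7.00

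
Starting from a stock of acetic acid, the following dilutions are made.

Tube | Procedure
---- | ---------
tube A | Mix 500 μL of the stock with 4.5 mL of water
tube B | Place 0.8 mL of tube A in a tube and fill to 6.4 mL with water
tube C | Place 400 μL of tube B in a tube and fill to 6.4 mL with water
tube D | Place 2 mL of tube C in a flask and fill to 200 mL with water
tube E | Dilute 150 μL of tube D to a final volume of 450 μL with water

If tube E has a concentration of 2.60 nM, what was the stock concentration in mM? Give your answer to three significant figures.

Step 1: 500 μL + 4.5 mL = 5000 μL total → factor 5000/500 = 10
Step 2: 0.8 mL brought to 6.4 mL → factor 6.4/0.8 = 8
Step 3: 400 μL brought to 6.4 mL → factor 6400/400 = 16
Step 4: 2 mL brought to 200 mL → factor 200/2 = 100
Step 5: 150 μL brought to 450 μL → factor 450/150 = 3
Overall dilution factor = 10 × 8 × 16 × 100 × 3 = 3.84 × 10^5
Stock = 2.60 nM × 3.84 × 10^5 = 9.984 × 10^5 nM = 0.998 mM

0.998 mM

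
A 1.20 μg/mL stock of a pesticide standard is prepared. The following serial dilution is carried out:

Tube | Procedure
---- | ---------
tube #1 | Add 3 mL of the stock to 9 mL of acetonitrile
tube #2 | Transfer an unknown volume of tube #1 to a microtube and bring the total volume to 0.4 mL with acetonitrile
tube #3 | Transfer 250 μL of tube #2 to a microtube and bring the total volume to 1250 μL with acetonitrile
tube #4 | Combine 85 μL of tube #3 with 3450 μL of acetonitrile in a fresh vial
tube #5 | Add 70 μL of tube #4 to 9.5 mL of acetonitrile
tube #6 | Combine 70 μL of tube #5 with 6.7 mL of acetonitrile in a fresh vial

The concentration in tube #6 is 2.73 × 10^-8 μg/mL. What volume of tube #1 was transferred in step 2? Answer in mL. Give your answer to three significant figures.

Step 1: 3 mL + 9 mL = 12 mL total → factor 12/3 = 4
Step 2: v brought to 0.4 mL → factor = 0.4 mL/v
Step 3: 250 μL brought to 1250 μL → factor 1250/250 = 5
Step 4: 85 μL + 3450 μL = 3535 μL total → factor 3535/85 = 41.588
Step 5: 70 μL + 9.5 mL = 9570 μL total → factor 9570/70 = 136.71
Step 6: 70 μL + 6.7 mL = 6770 μL total → factor 6770/70 = 96.714
Product of known-step factors = 1.0998 × 10^7
Overall factor = 1.20 μg/mL / (2.73 × 10^-8 μg/mL) = 4.3956 × 10^7
Step-2 factor = 4.3956 × 10^7 / 1.0998 × 10^7 = 3.9968
v = 0.4 mL / 3.9968 = 0.100 mL

0.100 mL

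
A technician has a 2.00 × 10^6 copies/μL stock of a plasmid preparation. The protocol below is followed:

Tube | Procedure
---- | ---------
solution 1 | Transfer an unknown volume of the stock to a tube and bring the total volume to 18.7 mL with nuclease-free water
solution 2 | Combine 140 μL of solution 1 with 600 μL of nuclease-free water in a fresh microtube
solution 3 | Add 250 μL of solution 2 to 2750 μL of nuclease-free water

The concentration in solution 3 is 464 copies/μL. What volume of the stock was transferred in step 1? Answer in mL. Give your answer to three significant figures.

Step 1: v brought to 18.7 mL → factor = 18.7 mL/v
Step 2: 140 μL + 600 μL = 740 μL total → factor 740/140 = 5.2857
Step 3: 250 μL + 2750 μL = 3000 μL total → factor 3000/250 = 12
Product of known-step factors = 63.429
Overall factor = 2.00 × 10^6 copies/μL / (464 copies/μL) = 4310.3
Step-1 factor = 4310.3 / 63.429 = 67.956
v = 18.7 mL / 67.956 = 0.275 mL

0.275 mL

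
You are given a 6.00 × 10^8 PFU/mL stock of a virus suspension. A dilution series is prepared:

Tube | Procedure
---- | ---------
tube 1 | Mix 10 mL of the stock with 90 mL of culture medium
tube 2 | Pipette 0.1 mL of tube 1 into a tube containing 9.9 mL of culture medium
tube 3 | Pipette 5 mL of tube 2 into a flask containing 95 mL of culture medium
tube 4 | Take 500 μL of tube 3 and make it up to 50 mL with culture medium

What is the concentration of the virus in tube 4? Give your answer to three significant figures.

300 PFU/mL

Step 1: 10 mL + 90 mL = 100 mL total → factor 100/10 = 10
Step 2: 0.1 mL + 9.9 mL = 10 mL total → factor 10/0.1 = 100
Step 3: 5 mL + 95 mL = 100 mL total → factor 100/5 = 20
Step 4: 500 μL brought to 50 mL → factor 50000/500 = 100
Overall dilution factor = 10 × 100 × 20 × 100 = 2 × 10^6
Final = 6.00 × 10^8 PFU/mL / 2 × 10^6 = 300 PFU/mL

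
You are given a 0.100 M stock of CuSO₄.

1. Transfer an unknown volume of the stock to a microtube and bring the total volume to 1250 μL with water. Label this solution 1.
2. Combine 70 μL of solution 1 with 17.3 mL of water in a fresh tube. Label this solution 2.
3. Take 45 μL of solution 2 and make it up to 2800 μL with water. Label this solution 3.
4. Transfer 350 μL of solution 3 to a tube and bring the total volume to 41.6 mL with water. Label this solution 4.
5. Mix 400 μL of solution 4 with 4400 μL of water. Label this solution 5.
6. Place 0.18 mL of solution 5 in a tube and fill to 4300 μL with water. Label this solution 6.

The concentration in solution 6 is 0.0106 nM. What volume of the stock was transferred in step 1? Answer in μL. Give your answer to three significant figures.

Step 1: v brought to 1250 μL → factor = 1250 μL/v
Step 2: 70 μL + 17.3 mL = 17370 μL total → factor 17370/70 = 248.14
Step 3: 45 μL brought to 2800 μL → factor 2800/45 = 62.222
Step 4: 350 μL brought to 41.6 mL → factor 41600/350 = 118.86
Step 5: 400 μL + 4400 μL = 4800 μL total → factor 4800/400 = 12
Step 6: 0.18 mL brought to 4300 μL → factor 4.3/0.18 = 23.889
Product of known-step factors = 5.2608 × 10^8
Overall factor = 0.100 M / (0.0106 nM) = 9.434 × 10^9
Step-1 factor = 9.434 × 10^9 / 5.2608 × 10^8 = 17.933
v = 1250 μL / 17.933 = 69.7 μL

69.7 μL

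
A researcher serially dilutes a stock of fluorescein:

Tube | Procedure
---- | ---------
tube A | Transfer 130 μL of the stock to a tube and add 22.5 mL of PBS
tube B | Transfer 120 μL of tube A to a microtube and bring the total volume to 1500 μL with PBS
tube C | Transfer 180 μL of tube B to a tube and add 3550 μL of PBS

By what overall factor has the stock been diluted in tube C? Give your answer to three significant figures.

Step 1: 130 μL + 22.5 mL = 22630 μL total → factor 22630/130 = 174.08
Step 2: 120 μL brought to 1500 μL → factor 1500/120 = 12.5
Step 3: 180 μL + 3550 μL = 3730 μL total → factor 3730/180 = 20.722
Overall dilution factor = 174.08 × 12.5 × 20.722 = 45091

4.51 × 10^4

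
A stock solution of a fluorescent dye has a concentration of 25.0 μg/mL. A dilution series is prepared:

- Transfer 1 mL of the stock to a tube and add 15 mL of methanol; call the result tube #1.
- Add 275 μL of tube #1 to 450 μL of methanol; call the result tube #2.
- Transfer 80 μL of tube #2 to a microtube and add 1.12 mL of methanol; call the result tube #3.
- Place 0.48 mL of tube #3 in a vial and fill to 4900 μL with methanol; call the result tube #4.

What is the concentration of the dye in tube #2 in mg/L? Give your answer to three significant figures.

Step 1: 1 mL + 15 mL = 16 mL total → factor 16/1 = 16
Step 2: 275 μL + 450 μL = 725 μL total → factor 725/275 = 2.6364
Dilution factor through tube #2 = 16 × 2.6364 = 42.182
[tube #2] = 25.0 μg/mL / 42.182 = 0.5927 μg/mL = 0.593 mg/L

0.593 mg/L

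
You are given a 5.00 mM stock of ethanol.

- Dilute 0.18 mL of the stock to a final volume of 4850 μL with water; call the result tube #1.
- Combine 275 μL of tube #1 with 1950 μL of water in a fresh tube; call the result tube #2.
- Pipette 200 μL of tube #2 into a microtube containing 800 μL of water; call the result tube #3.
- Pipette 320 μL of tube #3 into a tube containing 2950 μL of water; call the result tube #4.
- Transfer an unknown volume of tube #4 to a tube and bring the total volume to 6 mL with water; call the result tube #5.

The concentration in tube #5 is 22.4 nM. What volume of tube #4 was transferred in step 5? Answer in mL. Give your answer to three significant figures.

Step 1: 0.18 mL brought to 4850 μL → factor 4.85/0.18 = 26.944
Step 2: 275 μL + 1950 μL = 2225 μL total → factor 2225/275 = 8.0909
Step 3: 200 μL + 800 μL = 1000 μL total → factor 1000/200 = 5
Step 4: 320 μL + 2950 μL = 3270 μL total → factor 3270/320 = 10.219
Step 5: v brought to 6 mL → factor = 6 mL/v
Product of known-step factors = 11139
Overall factor = 5.00 mM / (22.4 nM) = 2.2321 × 10^5
Step-5 factor = 2.2321 × 10^5 / 11139 = 20.04
v = 6 mL / 20.04 = 0.299 mL

0.299 mL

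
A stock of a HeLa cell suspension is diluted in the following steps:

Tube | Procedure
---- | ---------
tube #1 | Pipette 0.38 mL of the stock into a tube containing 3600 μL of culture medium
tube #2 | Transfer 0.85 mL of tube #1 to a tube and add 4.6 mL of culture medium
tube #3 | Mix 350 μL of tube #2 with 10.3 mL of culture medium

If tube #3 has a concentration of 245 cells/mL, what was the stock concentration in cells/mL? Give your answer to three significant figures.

Step 1: 0.38 mL + 3600 μL = 3.98 mL total → factor 3.98/0.38 = 10.474
Step 2: 0.85 mL + 4.6 mL = 5.45 mL total → factor 5.45/0.85 = 6.4118
Step 3: 350 μL + 10.3 mL = 10650 μL total → factor 10650/350 = 30.429
Overall dilution factor = 10.474 × 6.4118 × 30.429 = 2043.4
Stock = 245 cells/mL × 2043.4 = 5.01 × 10^5 cells/mL

5.01 × 10^5 cells/mL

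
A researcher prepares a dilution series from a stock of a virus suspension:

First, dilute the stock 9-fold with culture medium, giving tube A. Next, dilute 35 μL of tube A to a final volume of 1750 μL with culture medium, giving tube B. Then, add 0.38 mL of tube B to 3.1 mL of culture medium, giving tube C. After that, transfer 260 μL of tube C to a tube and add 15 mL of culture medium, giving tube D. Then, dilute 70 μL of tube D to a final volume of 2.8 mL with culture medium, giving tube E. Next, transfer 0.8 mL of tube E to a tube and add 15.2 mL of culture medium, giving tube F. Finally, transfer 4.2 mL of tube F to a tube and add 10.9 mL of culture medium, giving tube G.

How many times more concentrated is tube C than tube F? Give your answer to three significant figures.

4.70 × 10^4

Step 1: 9-fold → factor 9
Step 2: 35 μL brought to 1750 μL → factor 1750/35 = 50
Step 3: 0.38 mL + 3.1 mL = 3.48 mL total → factor 3.48/0.38 = 9.1579
Step 4: 260 μL + 15 mL = 15260 μL total → factor 15260/260 = 58.692
Step 5: 70 μL brought to 2.8 mL → factor 2800/70 = 40
Step 6: 0.8 mL + 15.2 mL = 16 mL total → factor 16/0.8 = 20
Dilution factor to tube C = 4121.1; to tube F = 1.935 × 10^8
[tube C]/[tube F] = (factor to tube F)/(factor to tube C) = 1.935 × 10^8/4121.1 = 4.70 × 10^4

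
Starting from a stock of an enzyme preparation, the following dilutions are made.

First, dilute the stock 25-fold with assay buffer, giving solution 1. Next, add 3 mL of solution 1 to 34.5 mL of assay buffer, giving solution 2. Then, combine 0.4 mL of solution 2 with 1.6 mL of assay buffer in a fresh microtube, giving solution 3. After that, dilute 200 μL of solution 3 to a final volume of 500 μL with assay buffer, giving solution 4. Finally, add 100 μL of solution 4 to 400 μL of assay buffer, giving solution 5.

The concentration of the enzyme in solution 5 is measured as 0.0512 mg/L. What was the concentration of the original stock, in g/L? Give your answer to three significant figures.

1.00 g/L

Step 1: 25-fold → factor 25
Step 2: 3 mL + 34.5 mL = 37.5 mL total → factor 37.5/3 = 12.5
Step 3: 0.4 mL + 1.6 mL = 2 mL total → factor 2/0.4 = 5
Step 4: 200 μL brought to 500 μL → factor 500/200 = 2.5
Step 5: 100 μL + 400 μL = 500 μL total → factor 500/100 = 5
Overall dilution factor = 25 × 12.5 × 5 × 2.5 × 5 = 19531
Stock = 0.0512 mg/L × 19531 = 1000 mg/L = 1.00 g/L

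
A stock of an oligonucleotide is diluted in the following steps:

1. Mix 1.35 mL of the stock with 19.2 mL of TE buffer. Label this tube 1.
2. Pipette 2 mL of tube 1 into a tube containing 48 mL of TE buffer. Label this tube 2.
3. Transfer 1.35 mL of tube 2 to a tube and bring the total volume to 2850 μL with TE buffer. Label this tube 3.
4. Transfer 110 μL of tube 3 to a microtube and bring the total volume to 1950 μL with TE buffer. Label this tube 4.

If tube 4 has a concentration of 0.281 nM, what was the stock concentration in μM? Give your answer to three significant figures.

4.00 μM

Step 1: 1.35 mL + 19.2 mL = 20.55 mL total → factor 20.55/1.35 = 15.222
Step 2: 2 mL + 48 mL = 50 mL total → factor 50/2 = 25
Step 3: 1.35 mL brought to 2850 μL → factor 2.85/1.35 = 2.1111
Step 4: 110 μL brought to 1950 μL → factor 1950/110 = 17.727
Overall dilution factor = 15.222 × 25 × 2.1111 × 17.727 = 14242
Stock = 0.281 nM × 14242 = 4002 nM = 4.00 μM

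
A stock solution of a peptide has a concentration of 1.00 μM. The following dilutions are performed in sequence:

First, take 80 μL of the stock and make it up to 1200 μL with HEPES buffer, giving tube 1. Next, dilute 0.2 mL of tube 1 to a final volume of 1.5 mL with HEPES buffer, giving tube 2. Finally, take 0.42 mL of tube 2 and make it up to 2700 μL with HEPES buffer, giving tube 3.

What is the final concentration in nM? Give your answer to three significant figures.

1.38 nM

Step 1: 80 μL brought to 1200 μL → factor 1200/80 = 15
Step 2: 0.2 mL brought to 1.5 mL → factor 1.5/0.2 = 7.5
Step 3: 0.42 mL brought to 2700 μL → factor 2.7/0.42 = 6.4286
Overall dilution factor = 15 × 7.5 × 6.4286 = 723.21
Final = 1.00 μM / 723.21 = 0.001383 μM = 1.38 nM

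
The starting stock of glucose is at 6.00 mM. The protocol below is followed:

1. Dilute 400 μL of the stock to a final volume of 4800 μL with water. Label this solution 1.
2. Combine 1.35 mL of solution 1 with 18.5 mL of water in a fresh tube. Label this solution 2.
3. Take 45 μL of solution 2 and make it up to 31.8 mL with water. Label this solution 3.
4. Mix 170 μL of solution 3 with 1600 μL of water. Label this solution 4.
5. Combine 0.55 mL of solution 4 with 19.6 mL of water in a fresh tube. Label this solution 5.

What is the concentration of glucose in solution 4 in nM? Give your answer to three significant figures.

4.62 nM

Step 1: 400 μL brought to 4800 μL → factor 4800/400 = 12
Step 2: 1.35 mL + 18.5 mL = 19.85 mL total → factor 19.85/1.35 = 14.704
Step 3: 45 μL brought to 31.8 mL → factor 31800/45 = 706.67
Step 4: 170 μL + 1600 μL = 1770 μL total → factor 1770/170 = 10.412
Dilution factor through solution 4 = 12 × 14.704 × 706.67 × 10.412 = 1.2982 × 10^6
[solution 4] = 6.00 mM / 1.2982 × 10^6 = 4.622 × 10^-6 mM = 4.62 nM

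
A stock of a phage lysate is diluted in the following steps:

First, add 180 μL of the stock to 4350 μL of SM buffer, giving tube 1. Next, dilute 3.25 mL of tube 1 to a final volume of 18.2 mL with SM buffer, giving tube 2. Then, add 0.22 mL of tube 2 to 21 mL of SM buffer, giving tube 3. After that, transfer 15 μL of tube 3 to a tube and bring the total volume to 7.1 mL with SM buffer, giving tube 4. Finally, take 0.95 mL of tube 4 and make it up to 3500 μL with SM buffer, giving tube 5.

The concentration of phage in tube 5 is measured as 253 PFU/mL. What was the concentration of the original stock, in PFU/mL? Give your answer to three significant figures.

6.00 × 10^9 PFU/mL

Step 1: 180 μL + 4350 μL = 4530 μL total → factor 4530/180 = 25.167
Step 2: 3.25 mL brought to 18.2 mL → factor 18.2/3.25 = 5.6
Step 3: 0.22 mL + 21 mL = 21.22 mL total → factor 21.22/0.22 = 96.455
Step 4: 15 μL brought to 7.1 mL → factor 7100/15 = 473.33
Step 5: 0.95 mL brought to 3500 μL → factor 3.5/0.95 = 3.6842
Overall dilution factor = 25.167 × 5.6 × 96.455 × 473.33 × 3.6842 = 2.3705 × 10^7
Stock = 253 PFU/mL × 2.3705 × 10^7 = 6.00 × 10^9 PFU/mL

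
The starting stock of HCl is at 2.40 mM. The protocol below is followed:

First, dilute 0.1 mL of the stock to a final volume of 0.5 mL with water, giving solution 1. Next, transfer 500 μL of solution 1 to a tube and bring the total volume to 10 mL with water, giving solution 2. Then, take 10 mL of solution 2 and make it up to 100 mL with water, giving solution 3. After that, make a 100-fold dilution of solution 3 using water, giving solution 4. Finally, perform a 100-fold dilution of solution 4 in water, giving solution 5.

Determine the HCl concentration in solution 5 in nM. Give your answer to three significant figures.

0.240 nM

Step 1: 0.1 mL brought to 0.5 mL → factor 0.5/0.1 = 5
Step 2: 500 μL brought to 10 mL → factor 10000/500 = 20
Step 3: 10 mL brought to 100 mL → factor 100/10 = 10
Step 4: 100-fold → factor 100
Step 5: 100-fold → factor 100
Overall dilution factor = 5 × 20 × 10 × 100 × 100 = 1 × 10^7
Final = 2.40 mM / 1 × 10^7 = 2.400 × 10^-7 mM = 0.240 nM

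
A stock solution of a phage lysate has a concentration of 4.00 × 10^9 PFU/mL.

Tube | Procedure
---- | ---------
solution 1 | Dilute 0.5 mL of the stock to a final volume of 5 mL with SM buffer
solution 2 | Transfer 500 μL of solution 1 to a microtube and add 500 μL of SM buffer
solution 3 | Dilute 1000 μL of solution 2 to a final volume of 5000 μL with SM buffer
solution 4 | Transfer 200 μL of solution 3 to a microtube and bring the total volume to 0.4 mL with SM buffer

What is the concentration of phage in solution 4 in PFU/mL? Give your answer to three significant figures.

2.00 × 10^7 PFU/mL

Step 1: 0.5 mL brought to 5 mL → factor 5/0.5 = 10
Step 2: 500 μL + 500 μL = 1000 μL total → factor 1000/500 = 2
Step 3: 1000 μL brought to 5000 μL → factor 5000/1000 = 5
Step 4: 200 μL brought to 0.4 mL → factor 400/200 = 2
Overall dilution factor = 10 × 2 × 5 × 2 = 200
Final = 4.00 × 10^9 PFU/mL / 200 = 2.00 × 10^7 PFU/mL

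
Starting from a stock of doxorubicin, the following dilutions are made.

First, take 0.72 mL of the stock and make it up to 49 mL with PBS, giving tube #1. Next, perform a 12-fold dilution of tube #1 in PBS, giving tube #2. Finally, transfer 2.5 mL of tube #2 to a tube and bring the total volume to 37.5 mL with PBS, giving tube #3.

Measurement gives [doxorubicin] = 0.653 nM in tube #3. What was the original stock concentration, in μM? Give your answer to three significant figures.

Step 1: 0.72 mL brought to 49 mL → factor 49/0.72 = 68.056
Step 2: 12-fold → factor 12
Step 3: 2.5 mL brought to 37.5 mL → factor 37.5/2.5 = 15
Overall dilution factor = 68.056 × 12 × 15 = 12250
Stock = 0.653 nM × 12250 = 7999 nM = 8.00 μM

8.00 μM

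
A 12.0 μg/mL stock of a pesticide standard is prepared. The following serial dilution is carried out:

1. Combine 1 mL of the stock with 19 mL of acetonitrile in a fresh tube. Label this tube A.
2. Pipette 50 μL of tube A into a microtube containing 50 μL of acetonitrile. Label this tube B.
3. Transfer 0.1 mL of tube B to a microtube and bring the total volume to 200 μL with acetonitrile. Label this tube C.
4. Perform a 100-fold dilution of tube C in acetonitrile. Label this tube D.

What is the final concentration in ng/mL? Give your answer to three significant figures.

1.50 ng/mL

Step 1: 1 mL + 19 mL = 20 mL total → factor 20/1 = 20
Step 2: 50 μL + 50 μL = 100 μL total → factor 100/50 = 2
Step 3: 0.1 mL brought to 200 μL → factor 0.2/0.1 = 2
Step 4: 100-fold → factor 100
Overall dilution factor = 20 × 2 × 2 × 100 = 8000
Final = 12.0 μg/mL / 8000 = 0.001500 μg/mL = 1.50 ng/mL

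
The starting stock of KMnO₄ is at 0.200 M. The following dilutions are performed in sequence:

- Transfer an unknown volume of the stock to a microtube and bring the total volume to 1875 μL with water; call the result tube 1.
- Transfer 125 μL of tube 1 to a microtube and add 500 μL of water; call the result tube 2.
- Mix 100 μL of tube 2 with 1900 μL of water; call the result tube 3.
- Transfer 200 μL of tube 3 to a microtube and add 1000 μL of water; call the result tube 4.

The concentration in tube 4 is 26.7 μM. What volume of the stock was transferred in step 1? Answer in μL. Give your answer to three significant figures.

150 μL

Step 1: v brought to 1875 μL → factor = 1875 μL/v
Step 2: 125 μL + 500 μL = 625 μL total → factor 625/125 = 5
Step 3: 100 μL + 1900 μL = 2000 μL total → factor 2000/100 = 20
Step 4: 200 μL + 1000 μL = 1200 μL total → factor 1200/200 = 6
Product of known-step factors = 600
Overall factor = 0.200 M / (26.7 μM) = 7490.6
Step-1 factor = 7490.6 / 600 = 12.484
v = 1875 μL / 12.484 = 150 μL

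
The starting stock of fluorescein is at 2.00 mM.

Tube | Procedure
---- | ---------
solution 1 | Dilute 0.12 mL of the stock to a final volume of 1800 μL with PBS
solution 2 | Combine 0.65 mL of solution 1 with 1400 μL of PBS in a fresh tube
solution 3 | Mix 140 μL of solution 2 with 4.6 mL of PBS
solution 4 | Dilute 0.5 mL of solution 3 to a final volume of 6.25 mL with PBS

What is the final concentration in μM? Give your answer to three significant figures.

Step 1: 0.12 mL brought to 1800 μL → factor 1.8/0.12 = 15
Step 2: 0.65 mL + 1400 μL = 2.05 mL total → factor 2.05/0.65 = 3.1538
Step 3: 140 μL + 4.6 mL = 4740 μL total → factor 4740/140 = 33.857
Step 4: 0.5 mL brought to 6.25 mL → factor 6.25/0.5 = 12.5
Overall dilution factor = 15 × 3.1538 × 33.857 × 12.5 = 20021
Final = 2.00 mM / 20021 = 9.989 × 10^-5 mM = 0.0999 μM

0.0999 μM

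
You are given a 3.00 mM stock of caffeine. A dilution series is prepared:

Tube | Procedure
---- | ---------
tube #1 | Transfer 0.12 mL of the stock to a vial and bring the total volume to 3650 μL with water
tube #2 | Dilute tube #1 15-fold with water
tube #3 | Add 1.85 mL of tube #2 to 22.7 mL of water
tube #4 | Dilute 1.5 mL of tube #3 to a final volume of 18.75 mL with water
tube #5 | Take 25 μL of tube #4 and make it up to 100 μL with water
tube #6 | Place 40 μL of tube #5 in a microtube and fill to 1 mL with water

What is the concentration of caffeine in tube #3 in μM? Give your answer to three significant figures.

0.495 μM

Step 1: 0.12 mL brought to 3650 μL → factor 3.65/0.12 = 30.417
Step 2: 15-fold → factor 15
Step 3: 1.85 mL + 22.7 mL = 24.55 mL total → factor 24.55/1.85 = 13.27
Dilution factor through tube #3 = 30.417 × 15 × 13.27 = 6054.6
[tube #3] = 3.00 mM / 6054.6 = 0.0004955 mM = 0.495 μM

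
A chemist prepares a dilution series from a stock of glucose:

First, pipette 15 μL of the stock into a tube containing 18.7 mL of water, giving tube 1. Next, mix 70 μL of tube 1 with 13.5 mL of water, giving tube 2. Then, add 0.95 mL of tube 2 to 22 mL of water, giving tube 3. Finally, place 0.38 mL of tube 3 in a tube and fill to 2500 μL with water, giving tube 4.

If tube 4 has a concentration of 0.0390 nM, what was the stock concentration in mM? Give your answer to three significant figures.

Step 1: 15 μL + 18.7 mL = 18715 μL total → factor 18715/15 = 1247.7
Step 2: 70 μL + 13.5 mL = 13570 μL total → factor 13570/70 = 193.86
Step 3: 0.95 mL + 22 mL = 22.95 mL total → factor 22.95/0.95 = 24.158
Step 4: 0.38 mL brought to 2500 μL → factor 2.5/0.38 = 6.5789
Overall dilution factor = 1247.7 × 193.86 × 24.158 × 6.5789 = 3.8441 × 10^7
Stock = 0.0390 nM × 3.8441 × 10^7 = 1.499 × 10^6 nM = 1.50 mM

1.50 mM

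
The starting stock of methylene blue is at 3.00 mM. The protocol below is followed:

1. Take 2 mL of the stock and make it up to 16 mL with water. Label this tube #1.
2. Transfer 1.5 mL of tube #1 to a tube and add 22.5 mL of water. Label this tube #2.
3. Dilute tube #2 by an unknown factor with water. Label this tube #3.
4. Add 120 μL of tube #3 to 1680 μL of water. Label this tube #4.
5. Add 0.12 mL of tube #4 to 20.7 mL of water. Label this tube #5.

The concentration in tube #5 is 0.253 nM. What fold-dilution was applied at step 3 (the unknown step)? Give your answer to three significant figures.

35.6-fold

Step 1: 2 mL brought to 16 mL → factor 16/2 = 8
Step 2: 1.5 mL + 22.5 mL = 24 mL total → factor 24/1.5 = 16
Step 3: unknown factor x
Step 4: 120 μL + 1680 μL = 1800 μL total → factor 1800/120 = 15
Step 5: 0.12 mL + 20.7 mL = 20.82 mL total → factor 20.82/0.12 = 173.5
Product of known-step factors = 3.3312 × 10^5
Overall factor = 3.00 mM / (0.253 nM) = 1.1858 × 10^7
x = 1.1858 × 10^7 / 3.3312 × 10^5 = 35.6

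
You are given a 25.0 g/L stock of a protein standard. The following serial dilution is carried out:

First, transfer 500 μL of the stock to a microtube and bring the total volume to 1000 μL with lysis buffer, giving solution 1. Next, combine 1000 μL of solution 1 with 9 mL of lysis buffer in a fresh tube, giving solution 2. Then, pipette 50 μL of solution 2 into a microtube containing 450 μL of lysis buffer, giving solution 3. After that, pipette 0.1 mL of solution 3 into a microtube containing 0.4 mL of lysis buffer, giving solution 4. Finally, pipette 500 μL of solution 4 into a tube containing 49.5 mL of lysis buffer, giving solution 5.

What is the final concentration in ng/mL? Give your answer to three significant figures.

250 ng/mL

Step 1: 500 μL brought to 1000 μL → factor 1000/500 = 2
Step 2: 1000 μL + 9 mL = 10000 μL total → factor 10000/1000 = 10
Step 3: 50 μL + 450 μL = 500 μL total → factor 500/50 = 10
Step 4: 0.1 mL + 0.4 mL = 0.5 mL total → factor 0.5/0.1 = 5
Step 5: 500 μL + 49.5 mL = 50000 μL total → factor 50000/500 = 100
Overall dilution factor = 2 × 10 × 10 × 5 × 100 = 1 × 10^5
Final = 25.0 g/L / 1 × 10^5 = 0.0002500 g/L = 250 ng/mL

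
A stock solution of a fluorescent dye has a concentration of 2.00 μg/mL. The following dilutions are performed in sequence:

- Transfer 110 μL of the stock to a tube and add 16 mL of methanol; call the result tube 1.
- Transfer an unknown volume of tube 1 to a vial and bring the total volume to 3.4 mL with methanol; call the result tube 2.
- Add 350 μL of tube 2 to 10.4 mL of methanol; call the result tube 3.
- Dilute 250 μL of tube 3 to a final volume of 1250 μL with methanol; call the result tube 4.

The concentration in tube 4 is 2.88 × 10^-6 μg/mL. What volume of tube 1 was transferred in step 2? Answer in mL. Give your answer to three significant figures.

Step 1: 110 μL + 16 mL = 16110 μL total → factor 16110/110 = 146.45
Step 2: v brought to 3.4 mL → factor = 3.4 mL/v
Step 3: 350 μL + 10.4 mL = 10750 μL total → factor 10750/350 = 30.714
Step 4: 250 μL brought to 1250 μL → factor 1250/250 = 5
Product of known-step factors = 22491
Overall factor = 2.00 μg/mL / (2.88 × 10^-6 μg/mL) = 6.9444 × 10^5
Step-2 factor = 6.9444 × 10^5 / 22491 = 30.876
v = 3.4 mL / 30.876 = 0.110 mL

0.110 mL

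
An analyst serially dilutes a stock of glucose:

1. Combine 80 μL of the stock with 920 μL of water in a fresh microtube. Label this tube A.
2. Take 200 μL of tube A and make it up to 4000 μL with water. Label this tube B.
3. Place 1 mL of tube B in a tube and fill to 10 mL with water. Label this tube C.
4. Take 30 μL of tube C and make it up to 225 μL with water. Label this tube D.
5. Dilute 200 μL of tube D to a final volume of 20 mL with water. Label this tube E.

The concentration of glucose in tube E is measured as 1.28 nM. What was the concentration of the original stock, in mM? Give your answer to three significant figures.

Step 1: 80 μL + 920 μL = 1000 μL total → factor 1000/80 = 12.5
Step 2: 200 μL brought to 4000 μL → factor 4000/200 = 20
Step 3: 1 mL brought to 10 mL → factor 10/1 = 10
Step 4: 30 μL brought to 225 μL → factor 225/30 = 7.5
Step 5: 200 μL brought to 20 mL → factor 20000/200 = 100
Overall dilution factor = 12.5 × 20 × 10 × 7.5 × 100 = 1.875 × 10^6
Stock = 1.28 nM × 1.875 × 10^6 = 2.400 × 10^6 nM = 2.40 mM

2.40 mM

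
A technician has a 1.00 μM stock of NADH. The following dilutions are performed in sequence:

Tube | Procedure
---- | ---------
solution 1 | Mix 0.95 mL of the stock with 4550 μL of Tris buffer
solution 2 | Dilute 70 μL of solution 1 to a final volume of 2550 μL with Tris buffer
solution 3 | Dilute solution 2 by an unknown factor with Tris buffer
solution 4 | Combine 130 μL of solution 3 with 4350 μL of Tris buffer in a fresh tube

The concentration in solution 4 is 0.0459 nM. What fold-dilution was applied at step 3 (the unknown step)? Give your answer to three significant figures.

3.00-fold

Step 1: 0.95 mL + 4550 μL = 5.5 mL total → factor 5.5/0.95 = 5.7895
Step 2: 70 μL brought to 2550 μL → factor 2550/70 = 36.429
Step 3: unknown factor x
Step 4: 130 μL + 4350 μL = 4480 μL total → factor 4480/130 = 34.462
Product of known-step factors = 7268
Overall factor = 1.00 μM / (0.0459 nM) = 21786
x = 21786 / 7268 = 3.00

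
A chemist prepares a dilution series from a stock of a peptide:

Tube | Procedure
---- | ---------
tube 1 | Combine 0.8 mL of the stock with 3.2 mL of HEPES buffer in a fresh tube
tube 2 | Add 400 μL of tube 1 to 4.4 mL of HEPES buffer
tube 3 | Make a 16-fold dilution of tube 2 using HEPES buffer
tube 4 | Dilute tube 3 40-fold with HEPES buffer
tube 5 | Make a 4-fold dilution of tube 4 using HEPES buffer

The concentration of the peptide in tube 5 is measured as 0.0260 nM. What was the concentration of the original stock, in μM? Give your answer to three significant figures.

3.99 μM

Step 1: 0.8 mL + 3.2 mL = 4 mL total → factor 4/0.8 = 5
Step 2: 400 μL + 4.4 mL = 4800 μL total → factor 4800/400 = 12
Step 3: 16-fold → factor 16
Step 4: 40-fold → factor 40
Step 5: 4-fold → factor 4
Overall dilution factor = 5 × 12 × 16 × 40 × 4 = 1.536 × 10^5
Stock = 0.0260 nM × 1.536 × 10^5 = 3994 nM = 3.99 μM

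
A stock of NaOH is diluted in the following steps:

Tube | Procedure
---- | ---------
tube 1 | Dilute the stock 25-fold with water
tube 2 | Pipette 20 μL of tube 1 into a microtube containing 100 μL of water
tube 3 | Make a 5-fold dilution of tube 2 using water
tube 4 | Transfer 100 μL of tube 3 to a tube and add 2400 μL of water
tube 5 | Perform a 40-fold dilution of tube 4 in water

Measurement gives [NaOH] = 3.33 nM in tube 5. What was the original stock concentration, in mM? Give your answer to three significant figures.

2.50 mM

Step 1: 25-fold → factor 25
Step 2: 20 μL + 100 μL = 120 μL total → factor 120/20 = 6
Step 3: 5-fold → factor 5
Step 4: 100 μL + 2400 μL = 2500 μL total → factor 2500/100 = 25
Step 5: 40-fold → factor 40
Overall dilution factor = 25 × 6 × 5 × 25 × 40 = 7.5 × 10^5
Stock = 3.33 nM × 7.5 × 10^5 = 2.498 × 10^6 nM = 2.50 mM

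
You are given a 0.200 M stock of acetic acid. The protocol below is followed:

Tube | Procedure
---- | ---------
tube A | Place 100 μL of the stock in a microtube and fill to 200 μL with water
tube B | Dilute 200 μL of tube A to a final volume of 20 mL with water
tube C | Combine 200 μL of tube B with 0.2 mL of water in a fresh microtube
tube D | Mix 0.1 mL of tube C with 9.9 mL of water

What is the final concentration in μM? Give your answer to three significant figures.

Step 1: 100 μL brought to 200 μL → factor 200/100 = 2
Step 2: 200 μL brought to 20 mL → factor 20000/200 = 100
Step 3: 200 μL + 0.2 mL = 400 μL total → factor 400/200 = 2
Step 4: 0.1 mL + 9.9 mL = 10 mL total → factor 10/0.1 = 100
Overall dilution factor = 2 × 100 × 2 × 100 = 40000
Final = 0.200 M / 40000 = 5.000 × 10^-6 M = 5.00 μM

5.00 μM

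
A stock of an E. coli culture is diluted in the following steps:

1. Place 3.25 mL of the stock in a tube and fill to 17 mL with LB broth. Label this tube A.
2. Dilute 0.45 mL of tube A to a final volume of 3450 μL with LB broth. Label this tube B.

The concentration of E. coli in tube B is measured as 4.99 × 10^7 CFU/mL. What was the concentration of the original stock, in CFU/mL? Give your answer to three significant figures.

Step 1: 3.25 mL brought to 17 mL → factor 17/3.25 = 5.2308
Step 2: 0.45 mL brought to 3450 μL → factor 3.45/0.45 = 7.6667
Overall dilution factor = 5.2308 × 7.6667 = 40.103
Stock = 4.99 × 10^7 CFU/mL × 40.103 = 2.00 × 10^9 CFU/mL

2.00 × 10^9 CFU/mL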